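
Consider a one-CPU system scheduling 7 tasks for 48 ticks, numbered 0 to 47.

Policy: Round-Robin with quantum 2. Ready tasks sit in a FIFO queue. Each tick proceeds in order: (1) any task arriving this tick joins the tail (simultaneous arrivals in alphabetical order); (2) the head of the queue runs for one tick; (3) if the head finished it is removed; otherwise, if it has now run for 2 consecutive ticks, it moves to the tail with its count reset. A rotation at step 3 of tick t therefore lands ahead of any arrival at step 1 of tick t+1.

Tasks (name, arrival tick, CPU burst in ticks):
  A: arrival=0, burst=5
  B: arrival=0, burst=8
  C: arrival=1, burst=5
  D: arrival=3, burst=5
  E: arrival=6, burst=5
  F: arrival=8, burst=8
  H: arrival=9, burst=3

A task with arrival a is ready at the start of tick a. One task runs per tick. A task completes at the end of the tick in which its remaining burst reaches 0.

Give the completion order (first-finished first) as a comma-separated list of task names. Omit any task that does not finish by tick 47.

t=0: queue=[A,B] q_used=0 → run A
t=1: queue=[A,B,C] q_used=1 → run A
t=2: queue=[B,C,A] q_used=0 → run B
t=3: queue=[B,C,A,D] q_used=1 → run B
t=4: queue=[C,A,D,B] q_used=0 → run C
t=5: queue=[C,A,D,B] q_used=1 → run C
t=6: queue=[A,D,B,C,E] q_used=0 → run A
t=7: queue=[A,D,B,C,E] q_used=1 → run A
t=8: queue=[D,B,C,E,A,F] q_used=0 → run D
t=9: queue=[D,B,C,E,A,F,H] q_used=1 → run D
t=10: queue=[B,C,E,A,F,H,D] q_used=0 → run B
t=11: queue=[B,C,E,A,F,H,D] q_used=1 → run B
t=12: queue=[C,E,A,F,H,D,B] q_used=0 → run C
t=13: queue=[C,E,A,F,H,D,B] q_used=1 → run C
t=14: queue=[E,A,F,H,D,B,C] q_used=0 → run E
t=15: queue=[E,A,F,H,D,B,C] q_used=1 → run E
t=16: queue=[A,F,H,D,B,C,E] q_used=0 → run A
t=17: queue=[F,H,D,B,C,E] q_used=0 → run F
t=18: queue=[F,H,D,B,C,E] q_used=1 → run F
t=19: queue=[H,D,B,C,E,F] q_used=0 → run H
t=20: queue=[H,D,B,C,E,F] q_used=1 → run H
t=21: queue=[D,B,C,E,F,H] q_used=0 → run D
t=22: queue=[D,B,C,E,F,H] q_used=1 → run D
t=23: queue=[B,C,E,F,H,D] q_used=0 → run B
t=24: queue=[B,C,E,F,H,D] q_used=1 → run B
t=25: queue=[C,E,F,H,D,B] q_used=0 → run C
t=26: queue=[E,F,H,D,B] q_used=0 → run E
t=27: queue=[E,F,H,D,B] q_used=1 → run E
t=28: queue=[F,H,D,B,E] q_used=0 → run F
t=29: queue=[F,H,D,B,E] q_used=1 → run F
t=30: queue=[H,D,B,E,F] q_used=0 → run H
t=31: queue=[D,B,E,F] q_used=0 → run D
t=32: queue=[B,E,F] q_used=0 → run B
t=33: queue=[B,E,F] q_used=1 → run B
t=34: queue=[E,F] q_used=0 → run E
t=35: queue=[F] q_used=0 → run F
t=36: queue=[F] q_used=1 → run F
t=37: queue=[F] q_used=0 → run F
t=38: queue=[F] q_used=1 → run F
t=39: (idle)
t=40: (idle)
t=41: (idle)
t=42: (idle)
t=43: (idle)
t=44: (idle)
t=45: (idle)
t=46: (idle)
t=47: (idle)

completion order = A, C, H, D, B, E, F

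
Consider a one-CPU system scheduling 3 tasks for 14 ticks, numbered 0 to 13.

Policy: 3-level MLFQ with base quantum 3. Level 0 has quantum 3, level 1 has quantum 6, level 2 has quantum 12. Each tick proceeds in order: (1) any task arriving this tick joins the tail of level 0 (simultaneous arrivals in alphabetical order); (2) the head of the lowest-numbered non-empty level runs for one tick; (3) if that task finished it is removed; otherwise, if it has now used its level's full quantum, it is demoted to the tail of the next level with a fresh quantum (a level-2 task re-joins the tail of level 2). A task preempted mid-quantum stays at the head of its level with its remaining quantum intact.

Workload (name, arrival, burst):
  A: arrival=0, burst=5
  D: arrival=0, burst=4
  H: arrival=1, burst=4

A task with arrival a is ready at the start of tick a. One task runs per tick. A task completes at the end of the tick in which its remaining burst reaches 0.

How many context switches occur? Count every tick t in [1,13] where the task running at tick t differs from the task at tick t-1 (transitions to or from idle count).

context switches = 6

t=0: L0/L1/L2 = AD/-/- → run A
t=1: L0/L1/L2 = ADH/-/- → run A
t=2: L0/L1/L2 = ADH/-/- → run A
t=3: L0/L1/L2 = DH/A/- → run D
t=4: L0/L1/L2 = DH/A/- → run D
t=5: L0/L1/L2 = DH/A/- → run D
t=6: L0/L1/L2 = H/AD/- → run H
t=7: L0/L1/L2 = H/AD/- → run H
t=8: L0/L1/L2 = H/AD/- → run H
t=9: L0/L1/L2 = -/ADH/- → run A
t=10: L0/L1/L2 = -/ADH/- → run A
t=11: L0/L1/L2 = -/DH/- → run D
t=12: L0/L1/L2 = -/H/- → run H
t=13: (idle)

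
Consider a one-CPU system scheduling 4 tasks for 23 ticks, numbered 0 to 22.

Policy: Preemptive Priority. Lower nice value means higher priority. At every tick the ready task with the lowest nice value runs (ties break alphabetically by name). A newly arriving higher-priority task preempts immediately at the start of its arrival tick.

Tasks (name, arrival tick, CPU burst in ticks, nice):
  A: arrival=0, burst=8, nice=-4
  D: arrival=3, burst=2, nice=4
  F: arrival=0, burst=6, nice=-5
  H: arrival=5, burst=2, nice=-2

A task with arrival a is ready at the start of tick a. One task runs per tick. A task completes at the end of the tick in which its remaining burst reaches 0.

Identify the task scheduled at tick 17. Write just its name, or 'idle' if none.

running at tick 17 = D

t=0: ready={A,F} → run F
t=1: ready={A,F} → run F
t=2: ready={A,F} → run F
t=3: ready={A,D,F} → run F
t=4: ready={A,D,F} → run F
t=5: ready={A,D,F,H} → run F
t=6: ready={A,D,H} → run A
t=7: ready={A,D,H} → run A
t=8: ready={A,D,H} → run A
t=9: ready={A,D,H} → run A
t=10: ready={A,D,H} → run A
t=11: ready={A,D,H} → run A
t=12: ready={A,D,H} → run A
t=13: ready={A,D,H} → run A
t=14: ready={D,H} → run H
t=15: ready={D,H} → run H
t=16: ready={D} → run D
t=17: ready={D} → run D
t=18: (idle)
t=19: (idle)
t=20: (idle)
t=21: (idle)
t=22: (idle)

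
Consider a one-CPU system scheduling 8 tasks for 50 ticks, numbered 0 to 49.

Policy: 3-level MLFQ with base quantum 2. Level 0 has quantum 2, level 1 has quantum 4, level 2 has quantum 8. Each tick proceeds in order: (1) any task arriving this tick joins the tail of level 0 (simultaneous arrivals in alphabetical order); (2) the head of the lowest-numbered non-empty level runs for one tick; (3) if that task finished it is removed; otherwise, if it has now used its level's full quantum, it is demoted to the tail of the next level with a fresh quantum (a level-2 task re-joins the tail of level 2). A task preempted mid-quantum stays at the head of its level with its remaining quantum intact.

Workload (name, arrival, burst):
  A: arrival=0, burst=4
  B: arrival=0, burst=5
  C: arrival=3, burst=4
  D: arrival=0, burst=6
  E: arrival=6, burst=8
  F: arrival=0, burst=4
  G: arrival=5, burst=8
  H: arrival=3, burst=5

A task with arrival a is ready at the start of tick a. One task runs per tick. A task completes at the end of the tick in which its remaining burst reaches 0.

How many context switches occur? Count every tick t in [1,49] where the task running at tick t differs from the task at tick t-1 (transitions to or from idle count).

t=0: L0/L1/L2 = ABDF/-/- → run A
t=1: L0/L1/L2 = ABDF/-/- → run A
t=2: L0/L1/L2 = BDF/A/- → run B
t=3: L0/L1/L2 = BDFCH/A/- → run B
t=4: L0/L1/L2 = DFCH/AB/- → run D
t=5: L0/L1/L2 = DFCHG/AB/- → run D
t=6: L0/L1/L2 = FCHGE/ABD/- → run F
t=7: L0/L1/L2 = FCHGE/ABD/- → run F
t=8: L0/L1/L2 = CHGE/ABDF/- → run C
t=9: L0/L1/L2 = CHGE/ABDF/- → run C
t=10: L0/L1/L2 = HGE/ABDFC/- → run H
t=11: L0/L1/L2 = HGE/ABDFC/- → run H
t=12: L0/L1/L2 = GE/ABDFCH/- → run G
t=13: L0/L1/L2 = GE/ABDFCH/- → run G
t=14: L0/L1/L2 = E/ABDFCHG/- → run E
t=15: L0/L1/L2 = E/ABDFCHG/- → run E
t=16: L0/L1/L2 = -/ABDFCHGE/- → run A
t=17: L0/L1/L2 = -/ABDFCHGE/- → run A
t=18: L0/L1/L2 = -/BDFCHGE/- → run B
t=19: L0/L1/L2 = -/BDFCHGE/- → run B
t=20: L0/L1/L2 = -/BDFCHGE/- → run B
t=21: L0/L1/L2 = -/DFCHGE/- → run D
t=22: L0/L1/L2 = -/DFCHGE/- → run D
t=23: L0/L1/L2 = -/DFCHGE/- → run D
t=24: L0/L1/L2 = -/DFCHGE/- → run D
t=25: L0/L1/L2 = -/FCHGE/- → run F
t=26: L0/L1/L2 = -/FCHGE/- → run F
t=27: L0/L1/L2 = -/CHGE/- → run C
t=28: L0/L1/L2 = -/CHGE/- → run C
t=29: L0/L1/L2 = -/HGE/- → run H
t=30: L0/L1/L2 = -/HGE/- → run H
t=31: L0/L1/L2 = -/HGE/- → run H
t=32: L0/L1/L2 = -/GE/- → run G
t=33: L0/L1/L2 = -/GE/- → run G
t=34: L0/L1/L2 = -/GE/- → run G
t=35: L0/L1/L2 = -/GE/- → run G
t=36: L0/L1/L2 = -/E/G → run E
t=37: L0/L1/L2 = -/E/G → run E
t=38: L0/L1/L2 = -/E/G → run E
t=39: L0/L1/L2 = -/E/G → run E
t=40: L0/L1/L2 = -/-/GE → run G
t=41: L0/L1/L2 = -/-/GE → run G
t=42: L0/L1/L2 = -/-/E → run E
t=43: L0/L1/L2 = -/-/E → run E
t=44: (idle)
t=45: (idle)
t=46: (idle)
t=47: (idle)
t=48: (idle)
t=49: (idle)

context switches = 18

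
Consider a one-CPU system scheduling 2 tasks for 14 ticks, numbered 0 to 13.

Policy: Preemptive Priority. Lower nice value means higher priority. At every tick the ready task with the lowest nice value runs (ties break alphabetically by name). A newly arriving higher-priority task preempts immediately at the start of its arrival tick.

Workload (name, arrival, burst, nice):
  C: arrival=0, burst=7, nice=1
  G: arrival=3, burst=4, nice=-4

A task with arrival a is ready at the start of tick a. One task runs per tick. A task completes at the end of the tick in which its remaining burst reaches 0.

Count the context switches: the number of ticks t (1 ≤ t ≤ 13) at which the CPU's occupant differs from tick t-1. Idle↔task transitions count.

t=0: ready={C} → run C
t=1: ready={C} → run C
t=2: ready={C} → run C
t=3: ready={C,G} → run G
t=4: ready={C,G} → run G
t=5: ready={C,G} → run G
t=6: ready={C,G} → run G
t=7: ready={C} → run C
t=8: ready={C} → run C
t=9: ready={C} → run C
t=10: ready={C} → run C
t=11: (idle)
t=12: (idle)
t=13: (idle)

context switches = 3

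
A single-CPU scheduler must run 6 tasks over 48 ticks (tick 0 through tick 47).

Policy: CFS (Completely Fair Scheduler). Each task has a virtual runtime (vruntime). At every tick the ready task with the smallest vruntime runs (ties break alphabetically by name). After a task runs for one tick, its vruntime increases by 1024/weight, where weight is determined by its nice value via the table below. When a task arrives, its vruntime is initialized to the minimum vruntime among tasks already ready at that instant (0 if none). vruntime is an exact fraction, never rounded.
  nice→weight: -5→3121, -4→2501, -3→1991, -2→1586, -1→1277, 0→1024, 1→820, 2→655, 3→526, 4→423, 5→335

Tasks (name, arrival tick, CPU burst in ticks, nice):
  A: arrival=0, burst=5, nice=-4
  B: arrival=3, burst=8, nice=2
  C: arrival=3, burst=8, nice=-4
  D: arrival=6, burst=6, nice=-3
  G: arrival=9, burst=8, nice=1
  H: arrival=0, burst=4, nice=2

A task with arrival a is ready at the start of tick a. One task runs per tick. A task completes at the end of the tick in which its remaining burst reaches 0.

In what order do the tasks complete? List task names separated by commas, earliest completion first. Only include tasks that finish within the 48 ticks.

t=0: vr[A=0 H=0] → run A
t=1: vr[A=1024/2501 H=0] → run H
t=2: vr[A=1024/2501 H=1024/655] → run A
t=3: vr[A=2048/2501 B=2048/2501 C=2048/2501 H=1024/655] → run A
t=4: vr[A=3072/2501 B=2048/2501 C=2048/2501 H=1024/655] → run B
t=5: vr[A=3072/2501 B=3902464/1638155 C=2048/2501 H=1024/655] → run C
t=6: vr[A=3072/2501 B=3902464/1638155 C=3072/2501 D=3072/2501 H=1024/655] → run A
t=7: vr[A=4096/2501 B=3902464/1638155 C=3072/2501 D=3072/2501 H=1024/655] → run C
t=8: vr[A=4096/2501 B=3902464/1638155 C=4096/2501 D=3072/2501 H=1024/655] → run D
t=9: vr[A=4096/2501 B=3902464/1638155 C=4096/2501 D=8677376/4979491 G=1024/655 H=1024/655] → run G
t=10: vr[A=4096/2501 B=3902464/1638155 C=4096/2501 D=8677376/4979491 G=15104/5371 H=1024/655] → run H
t=11: vr[A=4096/2501 B=3902464/1638155 C=4096/2501 D=8677376/4979491 G=15104/5371 H=2048/655] → run A
t=12: vr[B=3902464/1638155 C=4096/2501 D=8677376/4979491 G=15104/5371 H=2048/655] → run C
t=13: vr[B=3902464/1638155 C=5120/2501 D=8677376/4979491 G=15104/5371 H=2048/655] → run D
t=14: vr[B=3902464/1638155 C=5120/2501 D=11238400/4979491 G=15104/5371 H=2048/655] → run C
t=15: vr[B=3902464/1638155 C=6144/2501 D=11238400/4979491 G=15104/5371 H=2048/655] → run D
t=16: vr[B=3902464/1638155 C=6144/2501 D=13799424/4979491 G=15104/5371 H=2048/655] → run B
t=17: vr[B=6463488/1638155 C=6144/2501 D=13799424/4979491 G=15104/5371 H=2048/655] → run C
t=18: vr[B=6463488/1638155 C=7168/2501 D=13799424/4979491 G=15104/5371 H=2048/655] → run D
t=19: vr[B=6463488/1638155 C=7168/2501 D=16360448/4979491 G=15104/5371 H=2048/655] → run G
t=20: vr[B=6463488/1638155 C=7168/2501 D=16360448/4979491 G=109056/26855 H=2048/655] → run C
t=21: vr[B=6463488/1638155 C=8192/2501 D=16360448/4979491 G=109056/26855 H=2048/655] → run H
t=22: vr[B=6463488/1638155 C=8192/2501 D=16360448/4979491 G=109056/26855 H=3072/655] → run C
t=23: vr[B=6463488/1638155 C=9216/2501 D=16360448/4979491 G=109056/26855 H=3072/655] → run D
t=24: vr[B=6463488/1638155 C=9216/2501 D=18921472/4979491 G=109056/26855 H=3072/655] → run C
t=25: vr[B=6463488/1638155 D=18921472/4979491 G=109056/26855 H=3072/655] → run D
t=26: vr[B=6463488/1638155 G=109056/26855 H=3072/655] → run B
t=27: vr[B=9024512/1638155 G=109056/26855 H=3072/655] → run G
t=28: vr[B=9024512/1638155 G=142592/26855 H=3072/655] → run H
t=29: vr[B=9024512/1638155 G=142592/26855] → run G
t=30: vr[B=9024512/1638155 G=176128/26855] → run B
t=31: vr[B=11585536/1638155 G=176128/26855] → run G
t=32: vr[B=11585536/1638155 G=209664/26855] → run B
t=33: vr[B=2829312/327631 G=209664/26855] → run G
t=34: vr[B=2829312/327631 G=48640/5371] → run B
t=35: vr[B=16707584/1638155 G=48640/5371] → run G
t=36: vr[B=16707584/1638155 G=276736/26855] → run B
t=37: vr[B=19268608/1638155 G=276736/26855] → run G
t=38: vr[B=19268608/1638155] → run B
t=39: (idle)
t=40: (idle)
t=41: (idle)
t=42: (idle)
t=43: (idle)
t=44: (idle)
t=45: (idle)
t=46: (idle)
t=47: (idle)

completion order = A, C, D, H, G, B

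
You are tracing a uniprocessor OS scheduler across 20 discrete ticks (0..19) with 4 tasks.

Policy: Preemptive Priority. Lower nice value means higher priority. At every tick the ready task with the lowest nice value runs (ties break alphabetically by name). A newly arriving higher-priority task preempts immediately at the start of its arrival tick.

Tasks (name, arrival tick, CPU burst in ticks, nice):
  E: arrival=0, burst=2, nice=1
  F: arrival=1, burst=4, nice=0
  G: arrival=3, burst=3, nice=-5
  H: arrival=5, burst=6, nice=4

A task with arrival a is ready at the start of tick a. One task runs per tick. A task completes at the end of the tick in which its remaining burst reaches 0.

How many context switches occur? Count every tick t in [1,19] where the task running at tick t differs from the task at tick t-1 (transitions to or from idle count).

context switches = 6

t=0: ready={E} → run E
t=1: ready={E,F} → run F
t=2: ready={E,F} → run F
t=3: ready={E,F,G} → run G
t=4: ready={E,F,G} → run G
t=5: ready={E,F,G,H} → run G
t=6: ready={E,F,H} → run F
t=7: ready={E,F,H} → run F
t=8: ready={E,H} → run E
t=9: ready={H} → run H
t=10: ready={H} → run H
t=11: ready={H} → run H
t=12: ready={H} → run H
t=13: ready={H} → run H
t=14: ready={H} → run H
t=15: (idle)
t=16: (idle)
t=17: (idle)
t=18: (idle)
t=19: (idle)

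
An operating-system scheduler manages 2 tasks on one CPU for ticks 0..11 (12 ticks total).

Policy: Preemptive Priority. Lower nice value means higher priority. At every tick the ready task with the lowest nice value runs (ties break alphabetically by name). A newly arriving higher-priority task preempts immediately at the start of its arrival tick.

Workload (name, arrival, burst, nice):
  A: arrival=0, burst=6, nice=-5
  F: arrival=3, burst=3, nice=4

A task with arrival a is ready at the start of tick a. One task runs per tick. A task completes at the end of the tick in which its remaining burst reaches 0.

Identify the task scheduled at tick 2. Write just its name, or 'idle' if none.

running at tick 2 = A

t=0: ready={A} → run A
t=1: ready={A} → run A
t=2: ready={A} → run A
t=3: ready={A,F} → run A
t=4: ready={A,F} → run A
t=5: ready={A,F} → run A
t=6: ready={F} → run F
t=7: ready={F} → run F
t=8: ready={F} → run F
t=9: (idle)
t=10: (idle)
t=11: (idle)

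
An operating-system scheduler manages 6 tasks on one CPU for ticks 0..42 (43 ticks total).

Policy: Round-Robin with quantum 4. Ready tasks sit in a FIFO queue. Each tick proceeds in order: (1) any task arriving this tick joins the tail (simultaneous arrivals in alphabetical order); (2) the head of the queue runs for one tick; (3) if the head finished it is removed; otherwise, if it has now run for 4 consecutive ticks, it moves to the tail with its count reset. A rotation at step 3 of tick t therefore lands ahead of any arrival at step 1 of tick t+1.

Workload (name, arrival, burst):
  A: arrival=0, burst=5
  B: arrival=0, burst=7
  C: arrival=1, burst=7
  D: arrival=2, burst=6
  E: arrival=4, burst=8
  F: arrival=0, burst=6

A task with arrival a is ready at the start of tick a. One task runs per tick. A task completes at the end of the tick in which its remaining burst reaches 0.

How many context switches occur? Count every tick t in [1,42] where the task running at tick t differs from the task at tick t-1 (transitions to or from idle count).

context switches = 12

t=0: queue=[A,B,F] q_used=0 → run A
t=1: queue=[A,B,F,C] q_used=1 → run A
t=2: queue=[A,B,F,C,D] q_used=2 → run A
t=3: queue=[A,B,F,C,D] q_used=3 → run A
t=4: queue=[B,F,C,D,A,E] q_used=0 → run B
t=5: queue=[B,F,C,D,A,E] q_used=1 → run B
t=6: queue=[B,F,C,D,A,E] q_used=2 → run B
t=7: queue=[B,F,C,D,A,E] q_used=3 → run B
t=8: queue=[F,C,D,A,E,B] q_used=0 → run F
t=9: queue=[F,C,D,A,E,B] q_used=1 → run F
t=10: queue=[F,C,D,A,E,B] q_used=2 → run F
t=11: queue=[F,C,D,A,E,B] q_used=3 → run F
t=12: queue=[C,D,A,E,B,F] q_used=0 → run C
t=13: queue=[C,D,A,E,B,F] q_used=1 → run C
t=14: queue=[C,D,A,E,B,F] q_used=2 → run C
t=15: queue=[C,D,A,E,B,F] q_used=3 → run C
t=16: queue=[D,A,E,B,F,C] q_used=0 → run D
t=17: queue=[D,A,E,B,F,C] q_used=1 → run D
t=18: queue=[D,A,E,B,F,C] q_used=2 → run D
t=19: queue=[D,A,E,B,F,C] q_used=3 → run D
t=20: queue=[A,E,B,F,C,D] q_used=0 → run A
t=21: queue=[E,B,F,C,D] q_used=0 → run E
t=22: queue=[E,B,F,C,D] q_used=1 → run E
t=23: queue=[E,B,F,C,D] q_used=2 → run E
t=24: queue=[E,B,F,C,D] q_used=3 → run E
t=25: queue=[B,F,C,D,E] q_used=0 → run B
t=26: queue=[B,F,C,D,E] q_used=1 → run B
t=27: queue=[B,F,C,D,E] q_used=2 → run B
t=28: queue=[F,C,D,E] q_used=0 → run F
t=29: queue=[F,C,D,E] q_used=1 → run F
t=30: queue=[C,D,E] q_used=0 → run C
t=31: queue=[C,D,E] q_used=1 → run C
t=32: queue=[C,D,E] q_used=2 → run C
t=33: queue=[D,E] q_used=0 → run D
t=34: queue=[D,E] q_used=1 → run D
t=35: queue=[E] q_used=0 → run E
t=36: queue=[E] q_used=1 → run E
t=37: queue=[E] q_used=2 → run E
t=38: queue=[E] q_used=3 → run E
t=39: (idle)
t=40: (idle)
t=41: (idle)
t=42: (idle)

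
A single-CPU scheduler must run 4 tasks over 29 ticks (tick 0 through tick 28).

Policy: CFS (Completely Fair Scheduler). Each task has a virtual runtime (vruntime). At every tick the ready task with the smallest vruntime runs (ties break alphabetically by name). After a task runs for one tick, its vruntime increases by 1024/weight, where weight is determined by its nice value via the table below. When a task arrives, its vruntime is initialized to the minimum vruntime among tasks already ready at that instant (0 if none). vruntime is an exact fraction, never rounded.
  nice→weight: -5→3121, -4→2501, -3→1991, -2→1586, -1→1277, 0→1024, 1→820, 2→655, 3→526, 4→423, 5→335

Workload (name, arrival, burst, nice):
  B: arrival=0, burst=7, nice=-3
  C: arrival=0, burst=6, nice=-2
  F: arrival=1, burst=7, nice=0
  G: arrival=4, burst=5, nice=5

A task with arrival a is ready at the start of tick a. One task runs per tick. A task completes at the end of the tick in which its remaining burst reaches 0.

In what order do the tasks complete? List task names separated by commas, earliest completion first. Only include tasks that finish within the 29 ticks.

completion order = B, C, F, G

t=0: vr[B=0 C=0] → run B
t=1: vr[B=1024/1991 C=0 F=0] → run C
t=2: vr[B=1024/1991 C=512/793 F=0] → run F
t=3: vr[B=1024/1991 C=512/793 F=1] → run B
t=4: vr[B=2048/1991 C=512/793 F=1 G=512/793] → run C
t=5: vr[B=2048/1991 C=1024/793 F=1 G=512/793] → run G
t=6: vr[B=2048/1991 C=1024/793 F=1 G=983552/265655] → run F
t=7: vr[B=2048/1991 C=1024/793 F=2 G=983552/265655] → run B
t=8: vr[B=3072/1991 C=1024/793 F=2 G=983552/265655] → run C
t=9: vr[B=3072/1991 C=1536/793 F=2 G=983552/265655] → run B
t=10: vr[B=4096/1991 C=1536/793 F=2 G=983552/265655] → run C
t=11: vr[B=4096/1991 C=2048/793 F=2 G=983552/265655] → run F
t=12: vr[B=4096/1991 C=2048/793 F=3 G=983552/265655] → run B
t=13: vr[B=5120/1991 C=2048/793 F=3 G=983552/265655] → run B
t=14: vr[B=6144/1991 C=2048/793 F=3 G=983552/265655] → run C
t=15: vr[B=6144/1991 C=2560/793 F=3 G=983552/265655] → run F
t=16: vr[B=6144/1991 C=2560/793 F=4 G=983552/265655] → run B
t=17: vr[C=2560/793 F=4 G=983552/265655] → run C
t=18: vr[F=4 G=983552/265655] → run G
t=19: vr[F=4 G=1795584/265655] → run F
t=20: vr[F=5 G=1795584/265655] → run F
t=21: vr[F=6 G=1795584/265655] → run F
t=22: vr[G=1795584/265655] → run G
t=23: vr[G=2607616/265655] → run G
t=24: vr[G=3419648/265655] → run G
t=25: (idle)
t=26: (idle)
t=27: (idle)
t=28: (idle)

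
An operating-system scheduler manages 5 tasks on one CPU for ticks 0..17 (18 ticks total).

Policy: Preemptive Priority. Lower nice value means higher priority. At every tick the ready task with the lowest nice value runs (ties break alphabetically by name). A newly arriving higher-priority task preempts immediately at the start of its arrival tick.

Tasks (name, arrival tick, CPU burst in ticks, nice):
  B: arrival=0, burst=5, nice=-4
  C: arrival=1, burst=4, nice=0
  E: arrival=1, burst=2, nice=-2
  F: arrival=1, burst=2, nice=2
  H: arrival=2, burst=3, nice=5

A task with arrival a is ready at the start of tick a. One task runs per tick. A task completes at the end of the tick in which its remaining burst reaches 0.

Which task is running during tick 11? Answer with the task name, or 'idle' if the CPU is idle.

t=0: ready={B} → run B
t=1: ready={B,C,E,F} → run B
t=2: ready={B,C,E,F,H} → run B
t=3: ready={B,C,E,F,H} → run B
t=4: ready={B,C,E,F,H} → run B
t=5: ready={C,E,F,H} → run E
t=6: ready={C,E,F,H} → run E
t=7: ready={C,F,H} → run C
t=8: ready={C,F,H} → run C
t=9: ready={C,F,H} → run C
t=10: ready={C,F,H} → run C
t=11: ready={F,H} → run F
t=12: ready={F,H} → run F
t=13: ready={H} → run H
t=14: ready={H} → run H
t=15: ready={H} → run H
t=16: (idle)
t=17: (idle)

running at tick 11 = F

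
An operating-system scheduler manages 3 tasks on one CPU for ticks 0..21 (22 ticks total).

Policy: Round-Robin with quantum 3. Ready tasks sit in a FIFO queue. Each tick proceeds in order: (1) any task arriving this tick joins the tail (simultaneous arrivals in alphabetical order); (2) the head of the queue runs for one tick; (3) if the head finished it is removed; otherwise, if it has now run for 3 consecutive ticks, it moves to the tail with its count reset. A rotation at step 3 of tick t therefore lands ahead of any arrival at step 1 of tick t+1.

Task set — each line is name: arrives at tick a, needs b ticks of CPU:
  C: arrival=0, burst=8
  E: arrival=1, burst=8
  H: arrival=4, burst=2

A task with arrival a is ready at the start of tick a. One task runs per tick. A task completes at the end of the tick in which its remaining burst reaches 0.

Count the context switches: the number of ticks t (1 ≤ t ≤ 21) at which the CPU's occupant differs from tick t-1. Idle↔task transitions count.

context switches = 7

t=0: queue=[C] q_used=0 → run C
t=1: queue=[C,E] q_used=1 → run C
t=2: queue=[C,E] q_used=2 → run C
t=3: queue=[E,C] q_used=0 → run E
t=4: queue=[E,C,H] q_used=1 → run E
t=5: queue=[E,C,H] q_used=2 → run E
t=6: queue=[C,H,E] q_used=0 → run C
t=7: queue=[C,H,E] q_used=1 → run C
t=8: queue=[C,H,E] q_used=2 → run C
t=9: queue=[H,E,C] q_used=0 → run H
t=10: queue=[H,E,C] q_used=1 → run H
t=11: queue=[E,C] q_used=0 → run E
t=12: queue=[E,C] q_used=1 → run E
t=13: queue=[E,C] q_used=2 → run E
t=14: queue=[C,E] q_used=0 → run C
t=15: queue=[C,E] q_used=1 → run C
t=16: queue=[E] q_used=0 → run E
t=17: queue=[E] q_used=1 → run E
t=18: (idle)
t=19: (idle)
t=20: (idle)
t=21: (idle)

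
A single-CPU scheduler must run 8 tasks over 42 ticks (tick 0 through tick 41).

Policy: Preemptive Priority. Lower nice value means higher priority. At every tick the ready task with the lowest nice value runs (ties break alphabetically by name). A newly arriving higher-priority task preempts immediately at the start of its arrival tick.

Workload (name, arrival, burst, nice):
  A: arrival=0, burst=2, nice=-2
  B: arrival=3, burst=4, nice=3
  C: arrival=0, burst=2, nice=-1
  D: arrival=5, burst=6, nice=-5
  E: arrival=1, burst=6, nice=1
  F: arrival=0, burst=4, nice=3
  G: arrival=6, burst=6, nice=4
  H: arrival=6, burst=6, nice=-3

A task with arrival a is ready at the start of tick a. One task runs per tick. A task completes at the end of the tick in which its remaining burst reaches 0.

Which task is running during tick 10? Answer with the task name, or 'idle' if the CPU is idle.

running at tick 10 = D

t=0: ready={A,C,F} → run A
t=1: ready={A,C,E,F} → run A
t=2: ready={C,E,F} → run C
t=3: ready={B,C,E,F} → run C
t=4: ready={B,E,F} → run E
t=5: ready={B,D,E,F} → run D
t=6: ready={B,D,E,F,G,H} → run D
t=7: ready={B,D,E,F,G,H} → run D
t=8: ready={B,D,E,F,G,H} → run D
t=9: ready={B,D,E,F,G,H} → run D
t=10: ready={B,D,E,F,G,H} → run D
t=11: ready={B,E,F,G,H} → run H
t=12: ready={B,E,F,G,H} → run H
t=13: ready={B,E,F,G,H} → run H
t=14: ready={B,E,F,G,H} → run H
t=15: ready={B,E,F,G,H} → run H
t=16: ready={B,E,F,G,H} → run H
t=17: ready={B,E,F,G} → run E
t=18: ready={B,E,F,G} → run E
t=19: ready={B,E,F,G} → run E
t=20: ready={B,E,F,G} → run E
t=21: ready={B,E,F,G} → run E
t=22: ready={B,F,G} → run B
t=23: ready={B,F,G} → run B
t=24: ready={B,F,G} → run B
t=25: ready={B,F,G} → run B
t=26: ready={F,G} → run F
t=27: ready={F,G} → run F
t=28: ready={F,G} → run F
t=29: ready={F,G} → run F
t=30: ready={G} → run G
t=31: ready={G} → run G
t=32: ready={G} → run G
t=33: ready={G} → run G
t=34: ready={G} → run G
t=35: ready={G} → run G
t=36: (idle)
t=37: (idle)
t=38: (idle)
t=39: (idle)
t=40: (idle)
t=41: (idle)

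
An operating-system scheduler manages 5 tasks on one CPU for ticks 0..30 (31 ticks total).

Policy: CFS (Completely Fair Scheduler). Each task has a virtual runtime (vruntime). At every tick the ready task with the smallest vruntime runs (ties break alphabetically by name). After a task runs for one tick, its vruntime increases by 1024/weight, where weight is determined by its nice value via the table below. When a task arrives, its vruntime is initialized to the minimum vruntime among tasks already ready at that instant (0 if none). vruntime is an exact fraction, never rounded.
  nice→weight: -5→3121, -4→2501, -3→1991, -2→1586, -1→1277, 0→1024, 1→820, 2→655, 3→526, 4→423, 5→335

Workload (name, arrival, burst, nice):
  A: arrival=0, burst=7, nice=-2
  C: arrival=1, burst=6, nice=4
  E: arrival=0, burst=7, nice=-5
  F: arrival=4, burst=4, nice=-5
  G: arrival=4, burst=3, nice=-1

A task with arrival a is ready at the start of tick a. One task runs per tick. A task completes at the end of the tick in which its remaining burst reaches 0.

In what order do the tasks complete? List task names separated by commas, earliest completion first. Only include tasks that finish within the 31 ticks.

completion order = F, E, G, A, C

t=0: vr[A=0 E=0] → run A
t=1: vr[A=512/793 C=0 E=0] → run C
t=2: vr[A=512/793 C=1024/423 E=0] → run E
t=3: vr[A=512/793 C=1024/423 E=1024/3121] → run E
t=4: vr[A=512/793 C=1024/423 E=2048/3121 F=512/793 G=512/793] → run A
t=5: vr[A=1024/793 C=1024/423 E=2048/3121 F=512/793 G=512/793] → run F
t=6: vr[A=1024/793 C=1024/423 E=2048/3121 F=2409984/2474953 G=512/793] → run G
t=7: vr[A=1024/793 C=1024/423 E=2048/3121 F=2409984/2474953 G=1465856/1012661] → run E
t=8: vr[A=1024/793 C=1024/423 E=3072/3121 F=2409984/2474953 G=1465856/1012661] → run F
t=9: vr[A=1024/793 C=1024/423 E=3072/3121 F=3222016/2474953 G=1465856/1012661] → run E
t=10: vr[A=1024/793 C=1024/423 E=4096/3121 F=3222016/2474953 G=1465856/1012661] → run A
t=11: vr[A=1536/793 C=1024/423 E=4096/3121 F=3222016/2474953 G=1465856/1012661] → run F
t=12: vr[A=1536/793 C=1024/423 E=4096/3121 F=4034048/2474953 G=1465856/1012661] → run E
t=13: vr[A=1536/793 C=1024/423 E=5120/3121 F=4034048/2474953 G=1465856/1012661] → run G
t=14: vr[A=1536/793 C=1024/423 E=5120/3121 F=4034048/2474953 G=2277888/1012661] → run F
t=15: vr[A=1536/793 C=1024/423 E=5120/3121 G=2277888/1012661] → run E
t=16: vr[A=1536/793 C=1024/423 E=6144/3121 G=2277888/1012661] → run A
t=17: vr[A=2048/793 C=1024/423 E=6144/3121 G=2277888/1012661] → run E
t=18: vr[A=2048/793 C=1024/423 G=2277888/1012661] → run G
t=19: vr[A=2048/793 C=1024/423] → run C
t=20: vr[A=2048/793 C=2048/423] → run A
t=21: vr[A=2560/793 C=2048/423] → run A
t=22: vr[A=3072/793 C=2048/423] → run A
t=23: vr[C=2048/423] → run C
t=24: vr[C=1024/141] → run C
t=25: vr[C=4096/423] → run C
t=26: vr[C=5120/423] → run C
t=27: (idle)
t=28: (idle)
t=29: (idle)
t=30: (idle)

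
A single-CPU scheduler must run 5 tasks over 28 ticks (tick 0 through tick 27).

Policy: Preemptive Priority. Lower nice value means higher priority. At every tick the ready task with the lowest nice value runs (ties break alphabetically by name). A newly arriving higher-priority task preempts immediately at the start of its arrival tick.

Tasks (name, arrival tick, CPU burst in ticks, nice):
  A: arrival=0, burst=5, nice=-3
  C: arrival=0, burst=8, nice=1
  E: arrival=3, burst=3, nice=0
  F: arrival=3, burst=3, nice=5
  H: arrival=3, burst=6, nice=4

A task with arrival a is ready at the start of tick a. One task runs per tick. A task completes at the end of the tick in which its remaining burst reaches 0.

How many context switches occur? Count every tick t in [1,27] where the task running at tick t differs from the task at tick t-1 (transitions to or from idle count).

context switches = 5

t=0: ready={A,C} → run A
t=1: ready={A,C} → run A
t=2: ready={A,C} → run A
t=3: ready={A,C,E,F,H} → run A
t=4: ready={A,C,E,F,H} → run A
t=5: ready={C,E,F,H} → run E
t=6: ready={C,E,F,H} → run E
t=7: ready={C,E,F,H} → run E
t=8: ready={C,F,H} → run C
t=9: ready={C,F,H} → run C
t=10: ready={C,F,H} → run C
t=11: ready={C,F,H} → run C
t=12: ready={C,F,H} → run C
t=13: ready={C,F,H} → run C
t=14: ready={C,F,H} → run C
t=15: ready={C,F,H} → run C
t=16: ready={F,H} → run H
t=17: ready={F,H} → run H
t=18: ready={F,H} → run H
t=19: ready={F,H} → run H
t=20: ready={F,H} → run H
t=21: ready={F,H} → run H
t=22: ready={F} → run F
t=23: ready={F} → run F
t=24: ready={F} → run F
t=25: (idle)
t=26: (idle)
t=27: (idle)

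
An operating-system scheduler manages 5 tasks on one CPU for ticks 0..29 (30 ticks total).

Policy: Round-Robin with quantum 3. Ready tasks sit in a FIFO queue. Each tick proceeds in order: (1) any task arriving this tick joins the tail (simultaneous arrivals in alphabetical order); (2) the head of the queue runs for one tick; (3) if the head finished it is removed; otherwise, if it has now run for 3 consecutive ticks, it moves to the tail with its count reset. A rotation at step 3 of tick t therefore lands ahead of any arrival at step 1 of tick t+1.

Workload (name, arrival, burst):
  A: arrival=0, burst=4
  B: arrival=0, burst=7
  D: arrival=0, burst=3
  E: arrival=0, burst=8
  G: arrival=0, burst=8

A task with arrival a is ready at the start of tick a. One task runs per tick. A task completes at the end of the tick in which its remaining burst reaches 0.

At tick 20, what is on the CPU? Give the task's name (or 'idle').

t=0: queue=[A,B,D,E,G] q_used=0 → run A
t=1: queue=[A,B,D,E,G] q_used=1 → run A
t=2: queue=[A,B,D,E,G] q_used=2 → run A
t=3: queue=[B,D,E,G,A] q_used=0 → run B
t=4: queue=[B,D,E,G,A] q_used=1 → run B
t=5: queue=[B,D,E,G,A] q_used=2 → run B
t=6: queue=[D,E,G,A,B] q_used=0 → run D
t=7: queue=[D,E,G,A,B] q_used=1 → run D
t=8: queue=[D,E,G,A,B] q_used=2 → run D
t=9: queue=[E,G,A,B] q_used=0 → run E
t=10: queue=[E,G,A,B] q_used=1 → run E
t=11: queue=[E,G,A,B] q_used=2 → run E
t=12: queue=[G,A,B,E] q_used=0 → run G
t=13: queue=[G,A,B,E] q_used=1 → run G
t=14: queue=[G,A,B,E] q_used=2 → run G
t=15: queue=[A,B,E,G] q_used=0 → run A
t=16: queue=[B,E,G] q_used=0 → run B
t=17: queue=[B,E,G] q_used=1 → run B
t=18: queue=[B,E,G] q_used=2 → run B
t=19: queue=[E,G,B] q_used=0 → run E
t=20: queue=[E,G,B] q_used=1 → run E
t=21: queue=[E,G,B] q_used=2 → run E
t=22: queue=[G,B,E] q_used=0 → run G
t=23: queue=[G,B,E] q_used=1 → run G
t=24: queue=[G,B,E] q_used=2 → run G
t=25: queue=[B,E,G] q_used=0 → run B
t=26: queue=[E,G] q_used=0 → run E
t=27: queue=[E,G] q_used=1 → run E
t=28: queue=[G] q_used=0 → run G
t=29: queue=[G] q_used=1 → run G

running at tick 20 = E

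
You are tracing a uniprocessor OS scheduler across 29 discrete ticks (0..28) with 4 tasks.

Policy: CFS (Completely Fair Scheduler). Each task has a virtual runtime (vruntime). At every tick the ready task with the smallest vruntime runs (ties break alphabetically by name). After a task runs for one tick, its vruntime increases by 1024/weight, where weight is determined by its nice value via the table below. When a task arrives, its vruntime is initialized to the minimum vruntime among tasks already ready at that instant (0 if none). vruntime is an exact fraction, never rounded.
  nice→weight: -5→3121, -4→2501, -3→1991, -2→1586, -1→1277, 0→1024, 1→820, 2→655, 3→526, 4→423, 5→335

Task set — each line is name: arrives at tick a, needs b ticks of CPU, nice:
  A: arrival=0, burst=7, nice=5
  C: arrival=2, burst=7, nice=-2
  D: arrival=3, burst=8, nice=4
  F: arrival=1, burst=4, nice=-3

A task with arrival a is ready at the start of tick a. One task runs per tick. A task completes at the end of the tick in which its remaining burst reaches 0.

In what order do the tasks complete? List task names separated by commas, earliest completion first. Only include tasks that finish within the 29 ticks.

completion order = F, C, A, D

t=0: vr[A=0] → run A
t=1: vr[A=1024/335 F=1024/335] → run A
t=2: vr[A=2048/335 C=1024/335 F=1024/335] → run C
t=3: vr[A=2048/335 C=983552/265655 D=1024/335 F=1024/335] → run D
t=4: vr[A=2048/335 C=983552/265655 D=776192/141705 F=1024/335] → run F
t=5: vr[A=2048/335 C=983552/265655 D=776192/141705 F=2381824/666985] → run F
t=6: vr[A=2048/335 C=983552/265655 D=776192/141705 F=2724864/666985] → run C
t=7: vr[A=2048/335 C=1155072/265655 D=776192/141705 F=2724864/666985] → run F
t=8: vr[A=2048/335 C=1155072/265655 D=776192/141705 F=3067904/666985] → run C
t=9: vr[A=2048/335 C=1326592/265655 D=776192/141705 F=3067904/666985] → run F
t=10: vr[A=2048/335 C=1326592/265655 D=776192/141705] → run C
t=11: vr[A=2048/335 C=1498112/265655 D=776192/141705] → run D
t=12: vr[A=2048/335 C=1498112/265655 D=1119232/141705] → run C
t=13: vr[A=2048/335 C=1669632/265655 D=1119232/141705] → run A
t=14: vr[A=3072/335 C=1669632/265655 D=1119232/141705] → run C
t=15: vr[A=3072/335 C=1841152/265655 D=1119232/141705] → run C
t=16: vr[A=3072/335 D=1119232/141705] → run D
t=17: vr[A=3072/335 D=487424/47235] → run A
t=18: vr[A=4096/335 D=487424/47235] → run D
t=19: vr[A=4096/335 D=1805312/141705] → run A
t=20: vr[A=1024/67 D=1805312/141705] → run D
t=21: vr[A=1024/67 D=2148352/141705] → run D
t=22: vr[A=1024/67 D=830464/47235] → run A
t=23: vr[A=6144/335 D=830464/47235] → run D
t=24: vr[A=6144/335 D=2834432/141705] → run A
t=25: vr[D=2834432/141705] → run D
t=26: (idle)
t=27: (idle)
t=28: (idle)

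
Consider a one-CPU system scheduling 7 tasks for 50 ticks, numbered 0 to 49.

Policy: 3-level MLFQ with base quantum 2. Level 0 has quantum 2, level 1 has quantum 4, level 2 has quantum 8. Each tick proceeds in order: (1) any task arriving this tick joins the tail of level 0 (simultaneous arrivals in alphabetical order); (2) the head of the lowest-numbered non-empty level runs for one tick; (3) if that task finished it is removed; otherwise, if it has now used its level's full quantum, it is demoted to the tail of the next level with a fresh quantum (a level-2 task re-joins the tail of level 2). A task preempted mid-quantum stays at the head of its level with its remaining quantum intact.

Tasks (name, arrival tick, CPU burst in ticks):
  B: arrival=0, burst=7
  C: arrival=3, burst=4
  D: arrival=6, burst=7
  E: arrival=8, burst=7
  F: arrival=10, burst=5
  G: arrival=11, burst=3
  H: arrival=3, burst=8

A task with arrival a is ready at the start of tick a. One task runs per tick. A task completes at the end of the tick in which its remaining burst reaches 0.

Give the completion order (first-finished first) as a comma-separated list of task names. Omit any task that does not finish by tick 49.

completion order = C, F, G, B, H, D, E

t=0: L0/L1/L2 = B/-/- → run B
t=1: L0/L1/L2 = B/-/- → run B
t=2: L0/L1/L2 = -/B/- → run B
t=3: L0/L1/L2 = CH/B/- → run C
t=4: L0/L1/L2 = CH/B/- → run C
t=5: L0/L1/L2 = H/BC/- → run H
t=6: L0/L1/L2 = HD/BC/- → run H
t=7: L0/L1/L2 = D/BCH/- → run D
t=8: L0/L1/L2 = DE/BCH/- → run D
t=9: L0/L1/L2 = E/BCHD/- → run E
t=10: L0/L1/L2 = EF/BCHD/- → run E
t=11: L0/L1/L2 = FG/BCHDE/- → run F
t=12: L0/L1/L2 = FG/BCHDE/- → run F
t=13: L0/L1/L2 = G/BCHDEF/- → run G
t=14: L0/L1/L2 = G/BCHDEF/- → run G
t=15: L0/L1/L2 = -/BCHDEFG/- → run B
t=16: L0/L1/L2 = -/BCHDEFG/- → run B
t=17: L0/L1/L2 = -/BCHDEFG/- → run B
t=18: L0/L1/L2 = -/CHDEFG/B → run C
t=19: L0/L1/L2 = -/CHDEFG/B → run C
t=20: L0/L1/L2 = -/HDEFG/B → run H
t=21: L0/L1/L2 = -/HDEFG/B → run H
t=22: L0/L1/L2 = -/HDEFG/B → run H
t=23: L0/L1/L2 = -/HDEFG/B → run H
t=24: L0/L1/L2 = -/DEFG/BH → run D
t=25: L0/L1/L2 = -/DEFG/BH → run D
t=26: L0/L1/L2 = -/DEFG/BH → run D
t=27: L0/L1/L2 = -/DEFG/BH → run D
t=28: L0/L1/L2 = -/EFG/BHD → run E
t=29: L0/L1/L2 = -/EFG/BHD → run E
t=30: L0/L1/L2 = -/EFG/BHD → run E
t=31: L0/L1/L2 = -/EFG/BHD → run E
t=32: L0/L1/L2 = -/FG/BHDE → run F
t=33: L0/L1/L2 = -/FG/BHDE → run F
t=34: L0/L1/L2 = -/FG/BHDE → run F
t=35: L0/L1/L2 = -/G/BHDE → run G
t=36: L0/L1/L2 = -/-/BHDE → run B
t=37: L0/L1/L2 = -/-/HDE → run H
t=38: L0/L1/L2 = -/-/HDE → run H
t=39: L0/L1/L2 = -/-/DE → run D
t=40: L0/L1/L2 = -/-/E → run E
t=41: (idle)
t=42: (idle)
t=43: (idle)
t=44: (idle)
t=45: (idle)
t=46: (idle)
t=47: (idle)
t=48: (idle)
t=49: (idle)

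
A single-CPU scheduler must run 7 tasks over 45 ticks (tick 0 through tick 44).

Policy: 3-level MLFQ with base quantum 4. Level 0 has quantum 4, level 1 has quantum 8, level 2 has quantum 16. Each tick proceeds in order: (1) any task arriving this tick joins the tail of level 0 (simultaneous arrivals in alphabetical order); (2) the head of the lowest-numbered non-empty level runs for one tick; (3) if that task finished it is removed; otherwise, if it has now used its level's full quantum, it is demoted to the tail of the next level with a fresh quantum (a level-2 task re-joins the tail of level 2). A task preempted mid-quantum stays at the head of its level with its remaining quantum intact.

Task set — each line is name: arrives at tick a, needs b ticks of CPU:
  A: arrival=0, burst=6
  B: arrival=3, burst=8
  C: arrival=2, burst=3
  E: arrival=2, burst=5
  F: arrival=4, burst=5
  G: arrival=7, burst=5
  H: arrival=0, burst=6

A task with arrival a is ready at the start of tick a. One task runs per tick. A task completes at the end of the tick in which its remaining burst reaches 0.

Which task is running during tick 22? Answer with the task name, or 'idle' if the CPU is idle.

t=0: L0/L1/L2 = AH/-/- → run A
t=1: L0/L1/L2 = AH/-/- → run A
t=2: L0/L1/L2 = AHCE/-/- → run A
t=3: L0/L1/L2 = AHCEB/-/- → run A
t=4: L0/L1/L2 = HCEBF/A/- → run H
t=5: L0/L1/L2 = HCEBF/A/- → run H
t=6: L0/L1/L2 = HCEBF/A/- → run H
t=7: L0/L1/L2 = HCEBFG/A/- → run H
t=8: L0/L1/L2 = CEBFG/AH/- → run C
t=9: L0/L1/L2 = CEBFG/AH/- → run C
t=10: L0/L1/L2 = CEBFG/AH/- → run C
t=11: L0/L1/L2 = EBFG/AH/- → run E
t=12: L0/L1/L2 = EBFG/AH/- → run E
t=13: L0/L1/L2 = EBFG/AH/- → run E
t=14: L0/L1/L2 = EBFG/AH/- → run E
t=15: L0/L1/L2 = BFG/AHE/- → run B
t=16: L0/L1/L2 = BFG/AHE/- → run B
t=17: L0/L1/L2 = BFG/AHE/- → run B
t=18: L0/L1/L2 = BFG/AHE/- → run B
t=19: L0/L1/L2 = FG/AHEB/- → run F
t=20: L0/L1/L2 = FG/AHEB/- → run F
t=21: L0/L1/L2 = FG/AHEB/- → run F
t=22: L0/L1/L2 = FG/AHEB/- → run F
t=23: L0/L1/L2 = G/AHEBF/- → run G
t=24: L0/L1/L2 = G/AHEBF/- → run G
t=25: L0/L1/L2 = G/AHEBF/- → run G
t=26: L0/L1/L2 = G/AHEBF/- → run G
t=27: L0/L1/L2 = -/AHEBFG/- → run A
t=28: L0/L1/L2 = -/AHEBFG/- → run A
t=29: L0/L1/L2 = -/HEBFG/- → run H
t=30: L0/L1/L2 = -/HEBFG/- → run H
t=31: L0/L1/L2 = -/EBFG/- → run E
t=32: L0/L1/L2 = -/BFG/- → run B
t=33: L0/L1/L2 = -/BFG/- → run B
t=34: L0/L1/L2 = -/BFG/- → run B
t=35: L0/L1/L2 = -/BFG/- → run B
t=36: L0/L1/L2 = -/FG/- → run F
t=37: L0/L1/L2 = -/G/- → run G
t=38: (idle)
t=39: (idle)
t=40: (idle)
t=41: (idle)
t=42: (idle)
t=43: (idle)
t=44: (idle)

running at tick 22 = F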